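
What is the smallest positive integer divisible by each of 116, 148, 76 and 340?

6931580

116 = 2² · 29; 148 = 2² · 37; 76 = 2² · 19; 340 = 2² · 5 · 17
lcm takes max exponent of each prime: 2² · 5 · 17 · 19 · 29 · 37 = 6931580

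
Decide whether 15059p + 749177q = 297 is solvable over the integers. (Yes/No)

By Bézout, 15059p + 749177q = 297 has integer solutions iff gcd(15059, 749177) | 297.
Euclid: 749177 = 49·15059 + 11286; 15059 = 1·11286 + 3773; 11286 = 2·3773 + 3740; 3773 = 1·3740 + 33; 3740 = 113·33 + 11; 33 = 3·11 + 0. gcd = 11; 297 mod 11 = 0. Yes.

Yes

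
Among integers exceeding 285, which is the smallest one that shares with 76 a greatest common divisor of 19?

76 = 19·4. Any m with gcd(m, 76) = 19 is a multiple of 19, say 19s, with s coprime to 4.
Need s > 285/19, so s ≥ 16. First s ≥ 16 with gcd(s, 4) = 1 is s = 17. Thus m = 19·17 = 323.

323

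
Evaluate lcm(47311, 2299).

47311 = 11² · 17 · 23; 2299 = 11² · 19
max exponents: 11² · 17 · 19 · 23 = 898909

898909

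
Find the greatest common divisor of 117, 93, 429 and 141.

117 = 3² · 13; 93 = 3 · 31; 429 = 3 · 11 · 13; 141 = 3 · 47
gcd takes min exponent of each prime: 3 = 3

3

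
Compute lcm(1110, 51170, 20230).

1110 = 2 · 3 · 5 · 37; 51170 = 2 · 5 · 7 · 17 · 43; 20230 = 2 · 5 · 7 · 17²
lcm takes max exponent of each prime: 2 · 3 · 5 · 7 · 17² · 37 · 43 = 96557790

96557790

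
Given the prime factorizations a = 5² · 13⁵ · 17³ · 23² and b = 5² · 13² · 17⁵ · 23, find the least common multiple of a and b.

max exponent per prime: 5² · 13⁵ · 17⁵ · 23² = 6971994713460725

6971994713460725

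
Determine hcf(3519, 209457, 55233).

153

gcd(3519, 209457): 209457 = 59·3519 + 1836; 3519 = 1·1836 + 1683; 1836 = 1·1683 + 153; 1683 = 11·153 + 0 → 153
gcd(153, 55233): 55233 = 361·153 + 0 → 153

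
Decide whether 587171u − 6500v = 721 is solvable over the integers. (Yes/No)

gcd(587171, 6500): 587171 = 90·6500 + 2171; 6500 = 2·2171 + 2158; 2171 = 1·2158 + 13; 2158 = 166·13 + 0 → 13
13 does not divide 721, so a solution does not exist.

No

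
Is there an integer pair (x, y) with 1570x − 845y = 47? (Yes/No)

No

gcd(1570, 845): 1570 = 1·845 + 725; 845 = 1·725 + 120; 725 = 6·120 + 5; 120 = 24·5 + 0 → 5
5 does not divide 47, so a solution does not exist.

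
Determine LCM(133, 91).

133 = 7 · 19; 91 = 7 · 13
max exponents: 7 · 13 · 19 = 1729

1729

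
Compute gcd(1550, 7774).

1550 = 2 · 5² · 31
7774 = 2 · 13² · 23
Common: 2 = 2

2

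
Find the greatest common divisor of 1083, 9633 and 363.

3

gcd(1083, 9633): 9633 = 8·1083 + 969; 1083 = 1·969 + 114; 969 = 8·114 + 57; 114 = 2·57 + 0 → 57
gcd(57, 363): 363 = 6·57 + 21; 57 = 2·21 + 15; 21 = 1·15 + 6; 15 = 2·6 + 3; 6 = 2·3 + 0 → 3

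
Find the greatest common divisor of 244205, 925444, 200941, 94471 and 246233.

169

gcd(244205, 925444): 925444 = 3·244205 + 192829; 244205 = 1·192829 + 51376; 192829 = 3·51376 + 38701; 51376 = 1·38701 + 12675; 38701 = 3·12675 + 676; 12675 = 18·676 + 507; 676 = 1·507 + 169; 507 = 3·169 + 0 → 169
gcd(169, 200941): 200941 = 1189·169 + 0 → 169
gcd(169, 94471): 94471 = 559·169 + 0 → 169
gcd(169, 246233): 246233 = 1457·169 + 0 → 169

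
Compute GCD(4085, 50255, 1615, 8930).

gcd(4085, 50255): 50255 = 12·4085 + 1235; 4085 = 3·1235 + 380; 1235 = 3·380 + 95; 380 = 4·95 + 0 → 95
gcd(95, 1615): 1615 = 17·95 + 0 → 95
gcd(95, 8930): 8930 = 94·95 + 0 → 95

95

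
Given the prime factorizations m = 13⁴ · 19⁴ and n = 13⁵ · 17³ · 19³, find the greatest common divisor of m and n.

min exponent per shared prime: 13⁴ · 19³ = 195899899

195899899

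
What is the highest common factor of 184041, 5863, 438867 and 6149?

143

gcd(184041, 5863): 184041 = 31·5863 + 2288; 5863 = 2·2288 + 1287; 2288 = 1·1287 + 1001; 1287 = 1·1001 + 286; 1001 = 3·286 + 143; 286 = 2·143 + 0 → 143
gcd(143, 438867): 438867 = 3069·143 + 0 → 143
gcd(143, 6149): 6149 = 43·143 + 0 → 143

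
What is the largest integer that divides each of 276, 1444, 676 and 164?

276 = 2² · 3 · 23; 1444 = 2² · 19²; 676 = 2² · 13²; 164 = 2² · 41
gcd takes min exponent of each prime: 2² = 4

4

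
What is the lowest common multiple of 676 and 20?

3380

676 = 2² · 13²; 20 = 2² · 5
max exponents: 2² · 5 · 13² = 3380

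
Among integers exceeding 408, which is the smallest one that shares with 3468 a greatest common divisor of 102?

gcd(x, 3468) = 102 forces 102 | x; write x = 102s. Then gcd(102s, 102·34) = 102·gcd(s, 34), so need gcd(s, 34) = 1.
102s > 408 gives s ≥ 5. The least s ≥ 5 coprime to 34 is 5, so x = 102·5 = 510.

510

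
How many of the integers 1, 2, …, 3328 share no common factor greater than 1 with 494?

494 = 2·13·19. Inclusion–exclusion on these primes:
3328 − ⌊3328/2⌋ − ⌊3328/13⌋ − ⌊3328/19⌋ + ⌊3328/26⌋ + ⌊3328/38⌋ + ⌊3328/247⌋ − ⌊3328/494⌋ = 1455

1455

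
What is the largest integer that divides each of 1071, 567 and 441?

63

1071 = 3² · 7 · 17; 567 = 3⁴ · 7; 441 = 3² · 7²
gcd takes min exponent of each prime: 3² · 7 = 63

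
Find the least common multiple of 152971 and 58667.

1282049951

152971 = 7 · 13 · 41²; 58667 = 7 · 17² · 29
max exponents: 7 · 13 · 17² · 29 · 41² = 1282049951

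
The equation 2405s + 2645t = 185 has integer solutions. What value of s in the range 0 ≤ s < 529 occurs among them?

Euclid: 2645 = 1·2405 + 240; 2405 = 10·240 + 5; 240 = 48·5 + 0 → gcd = 5; 185 = 5·37.
Back-substitution yields 2405·(11) + 2645·(-10) = 5, so one solution is s = 11·37 = 407, t = -10·37 = -370.
Solutions in s differ by 2645/5 = 529; the one in [0, 529) is 407 mod 529 = 407.

407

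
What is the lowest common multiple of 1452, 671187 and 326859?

1452 = 2² · 3 · 11²; 671187 = 3 · 11² · 43²; 326859 = 3 · 13 · 17² · 29
lcm takes max exponent of each prime: 2² · 3 · 11² · 13 · 17² · 29 · 43² = 292511348844

292511348844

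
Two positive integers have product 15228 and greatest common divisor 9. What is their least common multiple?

1692

Since gcd(a,b)·lcm(a,b) = ab, lcm = 15228/9 = 1692.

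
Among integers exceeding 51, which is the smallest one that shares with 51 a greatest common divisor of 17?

51 = 17·3. Any m with gcd(m, 51) = 17 is a multiple of 17, say 17s, with s coprime to 3.
Need s > 51/17, so s ≥ 4. First s ≥ 4 with gcd(s, 3) = 1 is s = 4. Thus m = 17·4 = 68.

68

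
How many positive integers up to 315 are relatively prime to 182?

125

182 = 2·7·13. Inclusion–exclusion on these primes:
315 − ⌊315/2⌋ − ⌊315/7⌋ − ⌊315/13⌋ + ⌊315/14⌋ + ⌊315/26⌋ + ⌊315/91⌋ − ⌊315/182⌋ = 125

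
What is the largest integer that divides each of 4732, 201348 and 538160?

4732 = 2² · 7 · 13²; 201348 = 2² · 3² · 7 · 17 · 47; 538160 = 2⁴ · 5 · 7 · 31²
gcd takes min exponent of each prime: 2² · 7 = 28

28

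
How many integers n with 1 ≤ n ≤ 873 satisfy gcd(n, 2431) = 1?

2431 = 11·13·17. Inclusion–exclusion on these primes:
873 − ⌊873/11⌋ − ⌊873/13⌋ − ⌊873/17⌋ + ⌊873/143⌋ + ⌊873/187⌋ + ⌊873/221⌋ − ⌊873/2431⌋ = 689

689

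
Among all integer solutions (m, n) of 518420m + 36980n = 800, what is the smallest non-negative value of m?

1586

Euclid: 518420 = 14·36980 + 700; 36980 = 52·700 + 580; 700 = 1·580 + 120; 580 = 4·120 + 100; 120 = 1·100 + 20; 100 = 5·20 + 0 → gcd = 20; 800 = 20·40.
Back-substitution yields 518420·(317) + 36980·(-4444) = 20, so one solution is m = 317·40 = 12680, n = -4444·40 = -177760.
Solutions in m differ by 36980/20 = 1849; the one in [0, 1849) is 12680 mod 1849 = 1586.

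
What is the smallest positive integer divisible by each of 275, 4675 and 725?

135575

lcm(275, 4675) = 275·4675/gcd = 1285625/275 = 4675
lcm(4675, 725) = 4675·725/gcd = 3389375/25 = 135575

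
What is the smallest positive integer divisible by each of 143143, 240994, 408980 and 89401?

46948041140

lcm(143143, 240994) = 143143·240994/gcd = 34496604142/169 = 204121918
lcm(204121918, 408980) = 204121918·408980/gcd = 83481782023640/40898 = 2041219180
lcm(2041219180, 89401) = 2041219180·89401/gcd = 182487035911180/3887 = 46948041140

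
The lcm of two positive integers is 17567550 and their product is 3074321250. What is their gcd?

From gcd × lcm = mn: gcd = 3074321250 / 17567550 = 175.

175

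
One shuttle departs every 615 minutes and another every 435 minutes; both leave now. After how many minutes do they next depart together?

17835

615 = 3 · 5 · 41; 435 = 3 · 5 · 29
max exponents: 3 · 5 · 29 · 41 = 17835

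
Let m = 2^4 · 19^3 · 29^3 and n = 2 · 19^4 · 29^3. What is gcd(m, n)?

min exponent per shared prime: 2 · 19^3 · 29^3 = 334568302

334568302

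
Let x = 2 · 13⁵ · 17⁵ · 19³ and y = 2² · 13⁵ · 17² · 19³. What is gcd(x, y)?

min exponent per shared prime: 2 · 13⁵ · 17² · 19³ = 1471991841086

1471991841086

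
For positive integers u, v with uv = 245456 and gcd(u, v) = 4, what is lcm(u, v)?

61364

For any two positive integers, gcd × lcm equals their product. Hence lcm = 245456 / 4 = 61364.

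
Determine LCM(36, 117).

468

36 = 2² · 3²; 117 = 3² · 13
max exponents: 2² · 3² · 13 = 468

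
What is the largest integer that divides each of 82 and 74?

Euclid: 82 = 1·74 + 8; 74 = 9·8 + 2; 8 = 4·2 + 0. Last nonzero remainder: 2.

2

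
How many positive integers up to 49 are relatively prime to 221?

44

221 = 13·17. Inclusion–exclusion on these primes:
49 − ⌊49/13⌋ − ⌊49/17⌋ + ⌊49/221⌋ = 44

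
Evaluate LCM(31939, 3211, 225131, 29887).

lcm(31939, 3211) = 31939·3211/gcd = 102556129/19 = 5397691
lcm(5397691, 225131) = 5397691·225131/gcd = 1215187572521/779 = 1559932699
lcm(1559932699, 29887) = 1559932699·29887/gcd = 46621708575013/247 = 188751856579

188751856579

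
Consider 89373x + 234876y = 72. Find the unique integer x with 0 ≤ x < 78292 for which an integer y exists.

Euclid: 234876 = 2·89373 + 56130; 89373 = 1·56130 + 33243; 56130 = 1·33243 + 22887; 33243 = 1·22887 + 10356; 22887 = 2·10356 + 2175; 10356 = 4·2175 + 1656; 2175 = 1·1656 + 519; 1656 = 3·519 + 99; 519 = 5·99 + 24; 99 = 4·24 + 3; 24 = 8·3 + 0 → gcd = 3; 72 = 3·24.
Back-substitution yields 89373·(9503) + 234876·(-3616) = 3, so one solution is x = 9503·24 = 228072, y = -3616·24 = -86784.
Solutions in x differ by 234876/3 = 78292; the one in [0, 78292) is 228072 mod 78292 = 71488.

71488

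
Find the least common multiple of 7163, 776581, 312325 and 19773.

7163 = 13 · 19 · 29; 776581 = 13 · 31 · 41 · 47; 312325 = 5² · 13 · 31²; 19773 = 3² · 13³
lcm takes max exponent of each prime: 3² · 5² · 13³ · 19 · 29 · 31² · 41 · 47 = 504393261819525

504393261819525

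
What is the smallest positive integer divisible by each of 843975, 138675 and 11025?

843975 = 3² · 5² · 11² · 31; 138675 = 3 · 5² · 43²; 11025 = 3² · 5² · 7²
lcm takes max exponent of each prime: 3² · 5² · 7² · 11² · 31 · 43² = 76464978975

76464978975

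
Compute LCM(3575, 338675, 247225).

3575 = 5² · 11 · 13; 338675 = 5² · 19 · 23 · 31; 247225 = 5² · 11 · 29 · 31
lcm takes max exponent of each prime: 5² · 11 · 13 · 19 · 23 · 29 · 31 = 1404485225

1404485225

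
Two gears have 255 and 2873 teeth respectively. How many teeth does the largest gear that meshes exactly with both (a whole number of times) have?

Euclid: 2873 = 11·255 + 68; 255 = 3·68 + 51; 68 = 1·51 + 17; 51 = 3·17 + 0. Last nonzero remainder: 17.

17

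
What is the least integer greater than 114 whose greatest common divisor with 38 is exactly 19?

gcd(t, 38) = 19 forces 19 | t; write t = 19s. Then gcd(19s, 19·2) = 19·gcd(s, 2), so need gcd(s, 2) = 1.
19s > 114 gives s ≥ 7. The least s ≥ 7 coprime to 2 is 7, so t = 19·7 = 133.

133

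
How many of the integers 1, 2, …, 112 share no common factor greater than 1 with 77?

Prime factors of 77: 7, 11. Count integers ≤ 112 divisible by none of them.
By inclusion–exclusion: 112 − ⌊112/7⌋ − ⌊112/11⌋ + ⌊112/77⌋ = 87.

87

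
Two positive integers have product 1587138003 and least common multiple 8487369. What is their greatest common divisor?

gcd·lcm = product, so gcd = 1587138003/8487369 = 187.

187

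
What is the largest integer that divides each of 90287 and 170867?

17

90287 = 17 · 47 · 113
170867 = 17 · 19 · 23²
Common: 17 = 17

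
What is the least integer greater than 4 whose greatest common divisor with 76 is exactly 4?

gcd(t, 76) = 4 forces 4 | t; write t = 4s. Then gcd(4s, 4·19) = 4·gcd(s, 19), so need gcd(s, 19) = 1.
4s > 4 gives s ≥ 2. The least s ≥ 2 coprime to 19 is 2, so t = 4·2 = 8.

8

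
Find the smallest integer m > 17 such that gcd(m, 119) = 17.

34

gcd(m, 119) = 17 forces 17 | m; write m = 17s. Then gcd(17s, 17·7) = 17·gcd(s, 7), so need gcd(s, 7) = 1.
17s > 17 gives s ≥ 2. The least s ≥ 2 coprime to 7 is 2, so m = 17·2 = 34.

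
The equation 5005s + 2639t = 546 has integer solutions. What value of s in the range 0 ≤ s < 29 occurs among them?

Reduce mod 2639: 5005s ≡ 546 (mod 2639). With g = gcd(5005, 2639) = 91 dividing 546, divide through: 55s ≡ 6 (mod 29).
Since gcd(55, 29) = 1, s ≡ 6·(55)⁻¹ ≡ 27 (mod 29). Smallest non-negative: 27.

27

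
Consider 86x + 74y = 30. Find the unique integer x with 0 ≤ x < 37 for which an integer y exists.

Euclid: 86 = 1·74 + 12; 74 = 6·12 + 2; 12 = 6·2 + 0 → gcd = 2; 30 = 2·15.
Back-substitution yields 86·(-6) + 74·(7) = 2, so one solution is x = -6·15 = -90, y = 7·15 = 105.
Solutions in x differ by 74/2 = 37; the one in [0, 37) is -90 mod 37 = 21.

21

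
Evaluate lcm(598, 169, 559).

lcm(598, 169) = 598·169/gcd = 101062/13 = 7774
lcm(7774, 559) = 7774·559/gcd = 4345666/13 = 334282

334282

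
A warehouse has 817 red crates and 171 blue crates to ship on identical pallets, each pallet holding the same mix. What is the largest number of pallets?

817 = 19 · 43
171 = 3² · 19
Common: 19 = 19

19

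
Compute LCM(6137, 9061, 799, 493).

6137 = 17 · 19²; 9061 = 13 · 17 · 41; 799 = 17 · 47; 493 = 17 · 29
lcm takes max exponent of each prime: 13 · 17 · 19² · 29 · 41 · 47 = 4458401623

4458401623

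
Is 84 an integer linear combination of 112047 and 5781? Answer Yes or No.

By Bézout, 112047s − 5781t = 84 has integer solutions iff gcd(112047, 5781) | 84.
Euclid: 112047 = 19·5781 + 2208; 5781 = 2·2208 + 1365; 2208 = 1·1365 + 843; 1365 = 1·843 + 522; 843 = 1·522 + 321; 522 = 1·321 + 201; 321 = 1·201 + 120; 201 = 1·120 + 81; 120 = 1·81 + 39; 81 = 2·39 + 3; 39 = 13·3 + 0. gcd = 3; 84 mod 3 = 0. Yes.

Yes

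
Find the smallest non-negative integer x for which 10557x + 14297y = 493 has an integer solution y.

gcd(10557, 14297) = 17 (Euclid: 14297 = 1·10557 + 3740; 10557 = 2·3740 + 3077; 3740 = 1·3077 + 663; 3077 = 4·663 + 425; 663 = 1·425 + 238; 425 = 1·238 + 187; 238 = 1·187 + 51; 187 = 3·51 + 34; 51 = 1·34 + 17; 34 = 2·17 + 0), and 17 | 493.
Extended Euclid: 10557·(-302) + 14297·(223) = 17. Scale by 29: x₀ = -8758.
General solution x = x₀ + 841t; reducing mod 841 gives x = 493 (and y = -364).

493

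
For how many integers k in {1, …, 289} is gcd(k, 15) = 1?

155

Prime factors of 15: 3, 5. Count integers ≤ 289 divisible by none of them.
By inclusion–exclusion: 289 − ⌊289/3⌋ − ⌊289/5⌋ + ⌊289/15⌋ = 155.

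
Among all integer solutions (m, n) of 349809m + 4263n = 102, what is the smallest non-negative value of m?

439

gcd(349809, 4263) = 3 (Euclid: 349809 = 82·4263 + 243; 4263 = 17·243 + 132; 243 = 1·132 + 111; 132 = 1·111 + 21; 111 = 5·21 + 6; 21 = 3·6 + 3; 6 = 2·3 + 0), and 3 | 102.
Extended Euclid: 349809·(-614) + 4263·(50383) = 3. Scale by 34: m₀ = -20876.
General solution m = m₀ + 1421t; reducing mod 1421 gives m = 439 (and n = -36023).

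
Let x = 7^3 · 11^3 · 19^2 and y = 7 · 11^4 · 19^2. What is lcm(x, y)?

max exponent per prime: 7^3 · 11^4 · 19^2 = 1812892543

1812892543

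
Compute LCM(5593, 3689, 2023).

lcm(5593, 3689) = 5593·3689/gcd = 20632577/119 = 173383
lcm(173383, 2023) = 173383·2023/gcd = 350753809/119 = 2947511

2947511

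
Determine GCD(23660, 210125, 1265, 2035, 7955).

23660 = 2² · 5 · 7 · 13²; 210125 = 5³ · 41²; 1265 = 5 · 11 · 23; 2035 = 5 · 11 · 37; 7955 = 5 · 37 · 43
gcd takes min exponent of each prime: 5 = 5

5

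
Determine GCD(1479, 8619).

51

Euclid: 8619 = 5·1479 + 1224; 1479 = 1·1224 + 255; 1224 = 4·255 + 204; 255 = 1·204 + 51; 204 = 4·51 + 0. Last nonzero remainder: 51.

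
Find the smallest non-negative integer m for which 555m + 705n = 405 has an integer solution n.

Reduce mod 705: 555m ≡ 405 (mod 705). With g = gcd(555, 705) = 15 dividing 405, divide through: 37m ≡ 27 (mod 47).
Since gcd(37, 47) = 1, m ≡ 27·(37)⁻¹ ≡ 2 (mod 47). Smallest non-negative: 2.

2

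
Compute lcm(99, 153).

gcd first: 153 = 1·99 + 54; 99 = 1·54 + 45; 54 = 1·45 + 9; 45 = 5·9 + 0 → gcd = 9
lcm = 99·153/gcd = 15147/9 = 1683

1683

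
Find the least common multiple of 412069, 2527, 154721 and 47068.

412069 = 7 · 37² · 43; 2527 = 7 · 19²; 154721 = 7 · 23 · 31²; 47068 = 2² · 7 · 41²
lcm takes max exponent of each prime: 2² · 7 · 19² · 23 · 31² · 37² · 41² · 43 = 22108336904531948

22108336904531948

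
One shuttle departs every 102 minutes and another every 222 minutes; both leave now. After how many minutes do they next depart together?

102 = 2 · 3 · 17; 222 = 2 · 3 · 37
max exponents: 2 · 3 · 17 · 37 = 3774

3774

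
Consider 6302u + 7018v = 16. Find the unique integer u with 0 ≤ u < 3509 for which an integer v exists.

2470

Euclid: 7018 = 1·6302 + 716; 6302 = 8·716 + 574; 716 = 1·574 + 142; 574 = 4·142 + 6; 142 = 23·6 + 4; 6 = 1·4 + 2; 4 = 2·2 + 0 → gcd = 2; 16 = 2·8.
Back-substitution yields 6302·(1186) + 7018·(-1065) = 2, so one solution is u = 1186·8 = 9488, v = -1065·8 = -8520.
Solutions in u differ by 7018/2 = 3509; the one in [0, 3509) is 9488 mod 3509 = 2470.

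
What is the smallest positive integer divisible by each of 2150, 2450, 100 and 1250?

5267500

2150 = 2 · 5² · 43; 2450 = 2 · 5² · 7²; 100 = 2² · 5²; 1250 = 2 · 5⁴
lcm takes max exponent of each prime: 2² · 5⁴ · 7² · 43 = 5267500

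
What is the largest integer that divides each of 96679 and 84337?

2057

Euclid: 96679 = 1·84337 + 12342; 84337 = 6·12342 + 10285; 12342 = 1·10285 + 2057; 10285 = 5·2057 + 0. Last nonzero remainder: 2057.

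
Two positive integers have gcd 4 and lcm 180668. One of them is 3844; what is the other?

Using uv = gcd(u,v)·lcm(u,v) = 4·180668 = 722672, we get v = 722672/3844 = 188.

188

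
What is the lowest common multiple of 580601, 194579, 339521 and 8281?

lcm(580601, 194579) = 580601·194579/gcd = 112972761979/49 = 2305566571
lcm(2305566571, 339521) = 2305566571·339521/gcd = 782788267752491/2009 = 389640750499
lcm(389640750499, 8281) = 389640750499·8281/gcd = 3226615054882219/8281 = 389640750499

389640750499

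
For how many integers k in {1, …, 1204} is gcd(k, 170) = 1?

Prime factors of 170: 2, 5, 17. Count integers ≤ 1204 divisible by none of them.
By inclusion–exclusion: 1204 − ⌊1204/2⌋ − ⌊1204/5⌋ − ⌊1204/17⌋ + ⌊1204/10⌋ + ⌊1204/34⌋ + ⌊1204/85⌋ − ⌊1204/170⌋ = 454.

454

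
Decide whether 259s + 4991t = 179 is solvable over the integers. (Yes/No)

No

gcd(259, 4991): 4991 = 19·259 + 70; 259 = 3·70 + 49; 70 = 1·49 + 21; 49 = 2·21 + 7; 21 = 3·7 + 0 → 7
7 does not divide 179, so a solution does not exist.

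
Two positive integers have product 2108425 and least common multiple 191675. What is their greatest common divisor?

From gcd × lcm = pq: gcd = 2108425 / 191675 = 11.

11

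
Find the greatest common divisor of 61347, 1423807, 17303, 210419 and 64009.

61347 = 3 · 11² · 13²; 1423807 = 7 · 11² · 41²; 17303 = 11³ · 13; 210419 = 11² · 37 · 47; 64009 = 11² · 23²
gcd takes min exponent of each prime: 11² = 121

121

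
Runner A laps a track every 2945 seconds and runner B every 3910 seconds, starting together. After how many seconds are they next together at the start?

gcd first: 3910 = 1·2945 + 965; 2945 = 3·965 + 50; 965 = 19·50 + 15; 50 = 3·15 + 5; 15 = 3·5 + 0 → gcd = 5
lcm = 2945·3910/gcd = 11514950/5 = 2302990

2302990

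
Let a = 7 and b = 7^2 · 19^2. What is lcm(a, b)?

17689

max exponent per prime: 7^2 · 19^2 = 17689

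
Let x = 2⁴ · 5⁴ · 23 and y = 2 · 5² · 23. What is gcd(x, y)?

min exponent per shared prime: 2 · 5² · 23 = 1150

1150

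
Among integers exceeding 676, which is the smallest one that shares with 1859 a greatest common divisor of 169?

845

Multiples of 169 above 676: 169·5, 169·6, … . Need the cofactor coprime to 1859/169 = 11.
Checking s = 5, 6, … the first with gcd(s, 11) = 1 is s = 5, giving 845.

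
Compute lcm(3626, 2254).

gcd first: 3626 = 1·2254 + 1372; 2254 = 1·1372 + 882; 1372 = 1·882 + 490; 882 = 1·490 + 392; 490 = 1·392 + 98; 392 = 4·98 + 0 → gcd = 98
lcm = 3626·2254/gcd = 8173004/98 = 83398

83398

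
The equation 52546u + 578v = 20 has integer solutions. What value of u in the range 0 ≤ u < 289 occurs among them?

133

Euclid: 52546 = 90·578 + 526; 578 = 1·526 + 52; 526 = 10·52 + 6; 52 = 8·6 + 4; 6 = 1·4 + 2; 4 = 2·2 + 0 → gcd = 2; 20 = 2·10.
Back-substitution yields 52546·(100) + 578·(-9091) = 2, so one solution is u = 100·10 = 1000, v = -9091·10 = -90910.
Solutions in u differ by 578/2 = 289; the one in [0, 289) is 1000 mod 289 = 133.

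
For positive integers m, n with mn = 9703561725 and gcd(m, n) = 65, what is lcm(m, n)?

149285565

For any two positive integers, gcd × lcm equals their product. Hence lcm = 9703561725 / 65 = 149285565.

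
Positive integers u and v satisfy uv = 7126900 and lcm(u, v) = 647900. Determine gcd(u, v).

From gcd × lcm = uv: gcd = 7126900 / 647900 = 11.

11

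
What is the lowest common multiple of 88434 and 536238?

2634537294

88434 = 2 · 3² · 17³; 536238 = 2 · 3² · 31³
max exponents: 2 · 3² · 17³ · 31³ = 2634537294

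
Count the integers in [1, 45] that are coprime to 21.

Prime factors of 21: 3, 7. Count integers ≤ 45 divisible by none of them.
By inclusion–exclusion: 45 − ⌊45/3⌋ − ⌊45/7⌋ + ⌊45/21⌋ = 26.

26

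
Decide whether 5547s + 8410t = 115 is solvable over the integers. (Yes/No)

Yes

By Bézout, 5547s + 8410t = 115 has integer solutions iff gcd(5547, 8410) | 115.
Euclid: 8410 = 1·5547 + 2863; 5547 = 1·2863 + 2684; 2863 = 1·2684 + 179; 2684 = 14·179 + 178; 179 = 1·178 + 1; 178 = 178·1 + 0. gcd = 1; 115 mod 1 = 0. Yes.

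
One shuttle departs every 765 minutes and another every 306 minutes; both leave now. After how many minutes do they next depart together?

1530

gcd first: 765 = 2·306 + 153; 306 = 2·153 + 0 → gcd = 153
lcm = 765·306/gcd = 234090/153 = 1530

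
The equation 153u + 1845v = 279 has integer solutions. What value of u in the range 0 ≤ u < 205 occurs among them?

Reduce mod 1845: 153u ≡ 279 (mod 1845). With g = gcd(153, 1845) = 9 dividing 279, divide through: 17u ≡ 31 (mod 205).
Since gcd(17, 205) = 1, u ≡ 31·(17)⁻¹ ≡ 38 (mod 205). Smallest non-negative: 38.

38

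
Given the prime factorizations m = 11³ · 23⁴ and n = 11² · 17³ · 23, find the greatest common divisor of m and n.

2783

min exponent per shared prime: 11² · 23 = 2783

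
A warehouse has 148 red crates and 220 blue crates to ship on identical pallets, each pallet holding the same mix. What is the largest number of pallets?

4

Euclid: 220 = 1·148 + 72; 148 = 2·72 + 4; 72 = 18·4 + 0. Last nonzero remainder: 4.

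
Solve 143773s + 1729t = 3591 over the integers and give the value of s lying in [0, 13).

7

Euclid: 143773 = 83·1729 + 266; 1729 = 6·266 + 133; 266 = 2·133 + 0 → gcd = 133; 3591 = 133·27.
Back-substitution yields 143773·(-6) + 1729·(499) = 133, so one solution is s = -6·27 = -162, t = 499·27 = 13473.
Solutions in s differ by 1729/133 = 13; the one in [0, 13) is -162 mod 13 = 7.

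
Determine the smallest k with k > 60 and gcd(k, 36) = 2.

Multiples of 2 above 60: 2·31, 2·32, … . Need the cofactor coprime to 36/2 = 18.
Checking s = 31, 32, … the first with gcd(s, 18) = 1 is s = 31, giving 62.

62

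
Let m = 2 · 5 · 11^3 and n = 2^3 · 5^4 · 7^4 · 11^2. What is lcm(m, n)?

15978655000

max exponent per prime: 2^3 · 5^4 · 7^4 · 11^3 = 15978655000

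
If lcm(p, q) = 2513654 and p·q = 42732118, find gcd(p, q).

From gcd × lcm = pq: gcd = 42732118 / 2513654 = 17.

17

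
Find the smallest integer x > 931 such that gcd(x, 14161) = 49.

980

14161 = 49·289. Any x with gcd(x, 14161) = 49 is a multiple of 49, say 49s, with s coprime to 289.
Need s > 931/49, so s ≥ 20. First s ≥ 20 with gcd(s, 289) = 1 is s = 20. Thus x = 49·20 = 980.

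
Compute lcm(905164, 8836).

1999507276

905164 = 2² · 13³ · 103; 8836 = 2² · 47²
max exponents: 2² · 13³ · 47² · 103 = 1999507276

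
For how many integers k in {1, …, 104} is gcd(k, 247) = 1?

Prime factors of 247: 13, 19. Count integers ≤ 104 divisible by none of them.
By inclusion–exclusion: 104 − ⌊104/13⌋ − ⌊104/19⌋ + ⌊104/247⌋ = 91.

91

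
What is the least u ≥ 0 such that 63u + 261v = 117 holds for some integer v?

6

Euclid: 261 = 4·63 + 9; 63 = 7·9 + 0 → gcd = 9; 117 = 9·13.
Back-substitution yields 63·(-4) + 261·(1) = 9, so one solution is u = -4·13 = -52, v = 1·13 = 13.
Solutions in u differ by 261/9 = 29; the one in [0, 29) is -52 mod 29 = 6.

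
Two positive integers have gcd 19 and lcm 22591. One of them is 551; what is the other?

779

Using uv = gcd(u,v)·lcm(u,v) = 19·22591 = 429229, we get v = 429229/551 = 779.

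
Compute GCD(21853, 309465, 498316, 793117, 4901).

gcd(21853, 309465): 309465 = 14·21853 + 3523; 21853 = 6·3523 + 715; 3523 = 4·715 + 663; 715 = 1·663 + 52; 663 = 12·52 + 39; 52 = 1·39 + 13; 39 = 3·13 + 0 → 13
gcd(13, 498316): 498316 = 38332·13 + 0 → 13
gcd(13, 793117): 793117 = 61009·13 + 0 → 13
gcd(13, 4901): 4901 = 377·13 + 0 → 13

13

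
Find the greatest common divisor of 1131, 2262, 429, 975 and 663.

39

1131 = 3 · 13 · 29; 2262 = 2 · 3 · 13 · 29; 429 = 3 · 11 · 13; 975 = 3 · 5² · 13; 663 = 3 · 13 · 17
gcd takes min exponent of each prime: 3 · 13 = 39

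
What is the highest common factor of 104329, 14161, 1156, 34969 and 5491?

gcd(104329, 14161): 104329 = 7·14161 + 5202; 14161 = 2·5202 + 3757; 5202 = 1·3757 + 1445; 3757 = 2·1445 + 867; 1445 = 1·867 + 578; 867 = 1·578 + 289; 578 = 2·289 + 0 → 289
gcd(289, 1156): 1156 = 4·289 + 0 → 289
gcd(289, 34969): 34969 = 121·289 + 0 → 289
gcd(289, 5491): 5491 = 19·289 + 0 → 289

289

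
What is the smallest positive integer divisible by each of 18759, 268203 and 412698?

18759 = 3 · 13² · 37; 268203 = 3 · 13² · 23²; 412698 = 2 · 3 · 11 · 13² · 37
lcm takes max exponent of each prime: 2 · 3 · 11 · 13² · 23² · 37 = 218317242

218317242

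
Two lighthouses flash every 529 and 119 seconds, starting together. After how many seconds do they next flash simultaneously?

529 = 23²; 119 = 7 · 17
max exponents: 7 · 17 · 23² = 62951

62951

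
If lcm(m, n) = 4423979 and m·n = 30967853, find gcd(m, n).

7

gcd·lcm = product, so gcd = 30967853/4423979 = 7.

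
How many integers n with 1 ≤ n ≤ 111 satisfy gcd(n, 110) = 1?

Prime factors of 110: 2, 5, 11. Count integers ≤ 111 divisible by none of them.
By inclusion–exclusion: 111 − ⌊111/2⌋ − ⌊111/5⌋ − ⌊111/11⌋ + ⌊111/10⌋ + ⌊111/22⌋ + ⌊111/55⌋ − ⌊111/110⌋ = 41.

41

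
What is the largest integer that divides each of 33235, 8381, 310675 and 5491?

289

33235 = 5 · 17² · 23; 8381 = 17² · 29; 310675 = 5² · 17² · 43; 5491 = 17² · 19
gcd takes min exponent of each prime: 17² = 289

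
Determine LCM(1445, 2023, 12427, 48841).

1445 = 5 · 17²; 2023 = 7 · 17²; 12427 = 17² · 43; 48841 = 13² · 17²
lcm takes max exponent of each prime: 5 · 7 · 13² · 17² · 43 = 73505705

73505705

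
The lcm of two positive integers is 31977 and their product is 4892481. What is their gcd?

gcd·lcm = product, so gcd = 4892481/31977 = 153.

153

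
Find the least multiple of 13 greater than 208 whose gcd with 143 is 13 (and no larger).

221

gcd(m, 143) = 13 forces 13 | m; write m = 13s. Then gcd(13s, 13·11) = 13·gcd(s, 11), so need gcd(s, 11) = 1.
13s > 208 gives s ≥ 17. The least s ≥ 17 coprime to 11 is 17, so m = 13·17 = 221.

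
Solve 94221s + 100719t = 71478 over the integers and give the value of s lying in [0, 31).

20

Euclid: 100719 = 1·94221 + 6498; 94221 = 14·6498 + 3249; 6498 = 2·3249 + 0 → gcd = 3249; 71478 = 3249·22.
Back-substitution yields 94221·(15) + 100719·(-14) = 3249, so one solution is s = 15·22 = 330, t = -14·22 = -308.
Solutions in s differ by 100719/3249 = 31; the one in [0, 31) is 330 mod 31 = 20.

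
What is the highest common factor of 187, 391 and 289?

187 = 11 · 17; 391 = 17 · 23; 289 = 17²
gcd takes min exponent of each prime: 17 = 17

17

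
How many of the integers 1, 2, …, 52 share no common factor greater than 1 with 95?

Prime factors of 95: 5, 19. Count integers ≤ 52 divisible by none of them.
By inclusion–exclusion: 52 − ⌊52/5⌋ − ⌊52/19⌋ + ⌊52/95⌋ = 40.

40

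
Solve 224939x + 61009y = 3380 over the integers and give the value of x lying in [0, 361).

134

Reduce mod 61009: 224939x ≡ 3380 (mod 61009). With g = gcd(224939, 61009) = 169 dividing 3380, divide through: 1331x ≡ 20 (mod 361).
Since gcd(1331, 361) = 1, x ≡ 20·(1331)⁻¹ ≡ 134 (mod 361). Smallest non-negative: 134.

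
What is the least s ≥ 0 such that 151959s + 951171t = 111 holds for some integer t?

Reduce mod 951171: 151959s ≡ 111 (mod 951171). With g = gcd(151959, 951171) = 3 dividing 111, divide through: 50653s ≡ 37 (mod 317057).
Since gcd(50653, 317057) = 1, s ≡ 37·(50653)⁻¹ ≡ 130621 (mod 317057). Smallest non-negative: 130621.

130621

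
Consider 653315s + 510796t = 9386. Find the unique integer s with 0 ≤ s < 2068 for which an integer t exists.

Euclid: 653315 = 1·510796 + 142519; 510796 = 3·142519 + 83239; 142519 = 1·83239 + 59280; 83239 = 1·59280 + 23959; 59280 = 2·23959 + 11362; 23959 = 2·11362 + 1235; 11362 = 9·1235 + 247; 1235 = 5·247 + 0 → gcd = 247; 9386 = 247·38.
Back-substitution yields 653315·(405) + 510796·(-518) = 247, so one solution is s = 405·38 = 15390, t = -518·38 = -19684.
Solutions in s differ by 510796/247 = 2068; the one in [0, 2068) is 15390 mod 2068 = 914.

914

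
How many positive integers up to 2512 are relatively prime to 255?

1262

Prime factors of 255: 3, 5, 17. Count integers ≤ 2512 divisible by none of them.
By inclusion–exclusion: 2512 − ⌊2512/3⌋ − ⌊2512/5⌋ − ⌊2512/17⌋ + ⌊2512/15⌋ + ⌊2512/51⌋ + ⌊2512/85⌋ − ⌊2512/255⌋ = 1262.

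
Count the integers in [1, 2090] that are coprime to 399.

1131

399 = 3·7·19. Inclusion–exclusion on these primes:
2090 − ⌊2090/3⌋ − ⌊2090/7⌋ − ⌊2090/19⌋ + ⌊2090/21⌋ + ⌊2090/57⌋ + ⌊2090/133⌋ − ⌊2090/399⌋ = 1131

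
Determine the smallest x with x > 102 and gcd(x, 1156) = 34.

170

1156 = 34·34. Any x with gcd(x, 1156) = 34 is a multiple of 34, say 34s, with s coprime to 34.
Need s > 102/34, so s ≥ 4. First s ≥ 4 with gcd(s, 34) = 1 is s = 5. Thus x = 34·5 = 170.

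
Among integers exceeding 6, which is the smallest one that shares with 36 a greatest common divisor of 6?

30

36 = 6·6. Any m with gcd(m, 36) = 6 is a multiple of 6, say 6s, with s coprime to 6.
Need s > 6/6, so s ≥ 2. First s ≥ 2 with gcd(s, 6) = 1 is s = 5. Thus m = 6·5 = 30.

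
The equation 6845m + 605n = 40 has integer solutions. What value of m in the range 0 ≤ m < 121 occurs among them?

83

gcd(6845, 605) = 5 (Euclid: 6845 = 11·605 + 190; 605 = 3·190 + 35; 190 = 5·35 + 15; 35 = 2·15 + 5; 15 = 3·5 + 0), and 5 | 40.
Extended Euclid: 6845·(-35) + 605·(396) = 5. Scale by 8: m₀ = -280.
General solution m = m₀ + 121t; reducing mod 121 gives m = 83 (and n = -939).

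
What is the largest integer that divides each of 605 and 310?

5

Euclid: 605 = 1·310 + 295; 310 = 1·295 + 15; 295 = 19·15 + 10; 15 = 1·10 + 5; 10 = 2·5 + 0. Last nonzero remainder: 5.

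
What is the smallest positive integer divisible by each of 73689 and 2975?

31317825

73689 = 3 · 7 · 11² · 29; 2975 = 5² · 7 · 17
max exponents: 3 · 5² · 7 · 11² · 17 · 29 = 31317825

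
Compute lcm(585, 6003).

390195

585 = 3² · 5 · 13; 6003 = 3² · 23 · 29
max exponents: 3² · 5 · 13 · 23 · 29 = 390195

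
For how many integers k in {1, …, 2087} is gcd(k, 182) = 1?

826

182 = 2·7·13. Inclusion–exclusion on these primes:
2087 − ⌊2087/2⌋ − ⌊2087/7⌋ − ⌊2087/13⌋ + ⌊2087/14⌋ + ⌊2087/26⌋ + ⌊2087/91⌋ − ⌊2087/182⌋ = 826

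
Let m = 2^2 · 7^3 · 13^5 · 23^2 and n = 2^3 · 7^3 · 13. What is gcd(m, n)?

17836

min exponent per shared prime: 2^2 · 7^3 · 13 = 17836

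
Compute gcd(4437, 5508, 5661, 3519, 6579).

153

gcd(4437, 5508): 5508 = 1·4437 + 1071; 4437 = 4·1071 + 153; 1071 = 7·153 + 0 → 153
gcd(153, 5661): 5661 = 37·153 + 0 → 153
gcd(153, 3519): 3519 = 23·153 + 0 → 153
gcd(153, 6579): 6579 = 43·153 + 0 → 153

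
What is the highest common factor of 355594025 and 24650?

Euclid: 355594025 = 14425·24650 + 17775; 24650 = 1·17775 + 6875; 17775 = 2·6875 + 4025; 6875 = 1·4025 + 2850; 4025 = 1·2850 + 1175; 2850 = 2·1175 + 500; 1175 = 2·500 + 175; 500 = 2·175 + 150; 175 = 1·150 + 25; 150 = 6·25 + 0. Last nonzero remainder: 25.

25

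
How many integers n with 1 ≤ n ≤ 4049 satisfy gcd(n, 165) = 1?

Prime factors of 165: 3, 5, 11. Count integers ≤ 4049 divisible by none of them.
By inclusion–exclusion: 4049 − ⌊4049/3⌋ − ⌊4049/5⌋ − ⌊4049/11⌋ + ⌊4049/15⌋ + ⌊4049/33⌋ + ⌊4049/55⌋ − ⌊4049/165⌋ = 1963.

1963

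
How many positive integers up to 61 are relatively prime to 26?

29

Prime factors of 26: 2, 13. Count integers ≤ 61 divisible by none of them.
By inclusion–exclusion: 61 − ⌊61/2⌋ − ⌊61/13⌋ + ⌊61/26⌋ = 29.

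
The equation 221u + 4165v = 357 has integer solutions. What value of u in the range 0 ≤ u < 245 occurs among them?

Reduce mod 4165: 221u ≡ 357 (mod 4165). With g = gcd(221, 4165) = 17 dividing 357, divide through: 13u ≡ 21 (mod 245).
Since gcd(13, 245) = 1, u ≡ 21·(13)⁻¹ ≡ 77 (mod 245). Smallest non-negative: 77.

77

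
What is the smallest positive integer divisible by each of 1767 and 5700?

gcd first: 5700 = 3·1767 + 399; 1767 = 4·399 + 171; 399 = 2·171 + 57; 171 = 3·57 + 0 → gcd = 57
lcm = 1767·5700/gcd = 10071900/57 = 176700

176700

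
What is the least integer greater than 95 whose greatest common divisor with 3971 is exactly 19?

gcd(x, 3971) = 19 forces 19 | x; write x = 19s. Then gcd(19s, 19·209) = 19·gcd(s, 209), so need gcd(s, 209) = 1.
19s > 95 gives s ≥ 6. The least s ≥ 6 coprime to 209 is 6, so x = 19·6 = 114.

114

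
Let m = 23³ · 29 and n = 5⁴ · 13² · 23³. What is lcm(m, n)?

37269041875

max exponent per prime: 5⁴ · 13² · 23³ · 29 = 37269041875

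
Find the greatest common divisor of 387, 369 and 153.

gcd(387, 369): 387 = 1·369 + 18; 369 = 20·18 + 9; 18 = 2·9 + 0 → 9
gcd(9, 153): 153 = 17·9 + 0 → 9

9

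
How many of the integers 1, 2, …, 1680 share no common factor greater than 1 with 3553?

Prime factors of 3553: 11, 17, 19. Count integers ≤ 1680 divisible by none of them.
By inclusion–exclusion: 1680 − ⌊1680/11⌋ − ⌊1680/17⌋ − ⌊1680/19⌋ + ⌊1680/187⌋ + ⌊1680/209⌋ + ⌊1680/323⌋ − ⌊1680/3553⌋ = 1363.

1363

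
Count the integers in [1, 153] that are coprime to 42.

44

Prime factors of 42: 2, 3, 7. Count integers ≤ 153 divisible by none of them.
By inclusion–exclusion: 153 − ⌊153/2⌋ − ⌊153/3⌋ − ⌊153/7⌋ + ⌊153/6⌋ + ⌊153/14⌋ + ⌊153/21⌋ − ⌊153/42⌋ = 44.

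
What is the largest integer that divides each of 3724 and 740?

4

Euclid: 3724 = 5·740 + 24; 740 = 30·24 + 20; 24 = 1·20 + 4; 20 = 5·4 + 0. Last nonzero remainder: 4.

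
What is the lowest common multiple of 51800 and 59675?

gcd first: 59675 = 1·51800 + 7875; 51800 = 6·7875 + 4550; 7875 = 1·4550 + 3325; 4550 = 1·3325 + 1225; 3325 = 2·1225 + 875; 1225 = 1·875 + 350; 875 = 2·350 + 175; 350 = 2·175 + 0 → gcd = 175
lcm = 51800·59675/gcd = 3091165000/175 = 17663800

17663800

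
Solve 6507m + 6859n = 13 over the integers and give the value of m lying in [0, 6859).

2007

Euclid: 6859 = 1·6507 + 352; 6507 = 18·352 + 171; 352 = 2·171 + 10; 171 = 17·10 + 1; 10 = 10·1 + 0 → gcd = 1; 13 = 1·13.
Back-substitution yields 6507·(682) + 6859·(-647) = 1, so one solution is m = 682·13 = 8866, n = -647·13 = -8411.
Solutions in m differ by 6859/1 = 6859; the one in [0, 6859) is 8866 mod 6859 = 2007.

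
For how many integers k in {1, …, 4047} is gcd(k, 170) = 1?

Prime factors of 170: 2, 5, 17. Count integers ≤ 4047 divisible by none of them.
By inclusion–exclusion: 4047 − ⌊4047/2⌋ − ⌊4047/5⌋ − ⌊4047/17⌋ + ⌊4047/10⌋ + ⌊4047/34⌋ + ⌊4047/85⌋ − ⌊4047/170⌋ = 1524.

1524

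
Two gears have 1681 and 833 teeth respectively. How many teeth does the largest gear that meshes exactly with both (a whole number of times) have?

1681 = 41²
833 = 7² · 17
Common: 1 = 1

1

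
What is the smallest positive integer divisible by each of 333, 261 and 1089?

1168497

333 = 3² · 37; 261 = 3² · 29; 1089 = 3² · 11²
lcm takes max exponent of each prime: 3² · 11² · 29 · 37 = 1168497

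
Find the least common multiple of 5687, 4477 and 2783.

lcm(5687, 4477) = 5687·4477/gcd = 25460699/121 = 210419
lcm(210419, 2783) = 210419·2783/gcd = 585596077/121 = 4839637

4839637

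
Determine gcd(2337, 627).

2337 = 3 · 19 · 41
627 = 3 · 11 · 19
Common: 3 · 19 = 57

57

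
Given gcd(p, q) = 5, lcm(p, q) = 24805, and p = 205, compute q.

605

p·q = gcd·lcm = 5·24805 = 124025, so q = 124025/205 = 605.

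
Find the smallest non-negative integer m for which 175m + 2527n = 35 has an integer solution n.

gcd(175, 2527) = 7 (Euclid: 2527 = 14·175 + 77; 175 = 2·77 + 21; 77 = 3·21 + 14; 21 = 1·14 + 7; 14 = 2·7 + 0), and 7 | 35.
Extended Euclid: 175·(130) + 2527·(-9) = 7. Scale by 5: m₀ = 650.
General solution m = m₀ + 361t; reducing mod 361 gives m = 289 (and n = -20).

289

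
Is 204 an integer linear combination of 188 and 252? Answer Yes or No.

Yes

By Bézout, 188x + 252y = 204 has integer solutions iff gcd(188, 252) | 204.
Euclid: 252 = 1·188 + 64; 188 = 2·64 + 60; 64 = 1·60 + 4; 60 = 15·4 + 0. gcd = 4; 204 mod 4 = 0. Yes.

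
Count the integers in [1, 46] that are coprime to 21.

27

21 = 3·7. Inclusion–exclusion on these primes:
46 − ⌊46/3⌋ − ⌊46/7⌋ + ⌊46/21⌋ = 27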